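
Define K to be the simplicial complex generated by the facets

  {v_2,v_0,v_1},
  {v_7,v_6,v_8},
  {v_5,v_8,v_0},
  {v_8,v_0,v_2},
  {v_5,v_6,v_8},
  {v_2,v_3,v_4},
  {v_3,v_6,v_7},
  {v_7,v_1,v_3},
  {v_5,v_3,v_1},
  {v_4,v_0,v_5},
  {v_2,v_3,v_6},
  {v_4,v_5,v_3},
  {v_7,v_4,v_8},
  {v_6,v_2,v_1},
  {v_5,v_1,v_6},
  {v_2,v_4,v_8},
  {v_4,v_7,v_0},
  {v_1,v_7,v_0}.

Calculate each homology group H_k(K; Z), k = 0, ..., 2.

H_0 = Z,  H_1 = Z ⊕ Z/2Z,  H_2 = 0.

Take the total order v_0 < v_1 < v_2 < v_3 < v_4 < v_5 < v_6 < v_7 < v_8 on the vertex set. Then K (dimension 2) consists of the simplices:

  0-simplices (9): [v_0], [v_1], [v_2], [v_3], [v_4], [v_5], [v_6], [v_7], [v_8]
  1-simplices (27): (27 of them)
  2-simplices (18): (18 of them)

giving chain groups C_0 ≅ Z^9, C_1 ≅ Z^27, C_2 ≅ Z^18.

∂_1: C_1 → C_0 is given by ∂[p,q] = [q] − [p]. For instance
  ∂[v_3,v_5] = [v_5] − [v_3].
The resulting 9×27 matrix has rank 8, and its Smith normal form has invariant factors (1,1,1,1,1,1,1,1).

∂_2: C_2 → C_1 sends each 2-simplex [p,q,r] to [q,r] − [p,r] + [p,q]. For instance
  ∂[v_0,v_1,v_7] = [v_1,v_7] − [v_0,v_7] + [v_0,v_1],
  ∂[v_3,v_6,v_7] = [v_6,v_7] − [v_3,v_7] + [v_3,v_6].
This gives a 27×18 integer matrix of rank 18; reducing to Smith normal form yields diagonal entries (1,1,1,1,1,1,1,1,1,1,1,1,1,1,1,1,1,2).

Computing H_k = (kernel of ∂_k) / (image of ∂_{k+1}):

  H_0: rank C_0 − rank ∂_1 = 9 − 8 = 1, and the invariant factors of ∂_1 are all 1, so H_0 ≅ Z.
  H_1: rank ker ∂_1 − rank ∂_2 = (27 − 8) − 18 = 1, and ∂_2 has invariant factor 2 > 1, so H_1 ≅ Z ⊕ Z/2Z.
  H_2: rank ker ∂_2 − rank ∂_3 = (18 − 18) − 0 = 0, and there is no ∂_3, so H_2 ≅ 0.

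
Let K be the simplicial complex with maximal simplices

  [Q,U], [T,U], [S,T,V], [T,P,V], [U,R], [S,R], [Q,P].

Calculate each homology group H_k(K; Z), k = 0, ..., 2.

H_0 ≅ Z,  H_1 ≅ Z^2,  H_2 = 0.

We work with the vertex ordering P < Q < R < S < T < U < V. The simplices of K, each written with vertices in increasing order, are:

  0-simplices (7): P, Q, R, S, T, U, V
  1-simplices (10): PQ, PT, PV, QU, RS, RU, ST, SV, TU, TV
  2-simplices (2): PTV, STV

Hence C_0 ≅ Z^7, C_1 ≅ Z^10, C_2 ≅ Z^2.

Boundary ∂_1: C_1 → C_0 maps an edge to its endpoints' difference, ∂[p,q] = q − p.
This gives a 7×10 integer matrix of rank 6; reducing to Smith normal form yields diagonal entries (1,1,1,1,1,1).

The boundary map ∂_2: C_2 → C_1 acts by ∂[p,q,r] = [q,r] − [p,r] + [p,q]. For instance
  ∂PTV = TV − PV + PT,
  ∂STV = TV − SV + ST.
As a 10×2 matrix over Z this has rank 2, with invariant factors (1,1).

Now H_k = ker ∂_k / im ∂_{k+1}, so:

  H_0: rank C_0 − rank ∂_1 = 7 − 6 = 1, and the invariant factors of ∂_1 are all 1, so H_0 = Z.
  H_1: rank ker ∂_1 − rank ∂_2 = (10 − 6) − 2 = 2, and the invariant factors of ∂_2 are all 1, so H_1 = Z^2.
  H_2: rank ker ∂_2 − rank ∂_3 = (2 − 2) − 0 = 0, and there is no ∂_3, so H_2 = 0.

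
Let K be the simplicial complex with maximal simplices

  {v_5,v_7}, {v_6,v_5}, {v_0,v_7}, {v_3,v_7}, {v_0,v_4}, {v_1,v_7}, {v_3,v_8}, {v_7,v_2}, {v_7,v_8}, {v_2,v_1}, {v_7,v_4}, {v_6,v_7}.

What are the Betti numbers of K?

b_0 = 1, b_1 = 4.

Fix the vertex order v_0 < v_1 < v_2 < v_3 < v_4 < v_5 < v_6 < v_7 < v_8 and write every simplex with vertices in increasing order. Then dim K = 1 and the simplices of K are:

  0-simplices (9): [v_0], [v_1], [v_2], [v_3], [v_4], [v_5], [v_6], [v_7], [v_8]
  1-simplices (12): [v_0,v_4], [v_0,v_7], [v_1,v_2], [v_1,v_7], [v_2,v_7], [v_3,v_7], [v_3,v_8], [v_4,v_7], [v_5,v_6], [v_5,v_7], [v_6,v_7], [v_7,v_8]

so the chain groups are C_0 ≅ Z^9, C_1 ≅ Z^12.

The boundary map ∂_1: C_1 → C_0 is given by ∂[p,q] = [q] − [p]. For instance
  ∂[v_7,v_8] = [v_8] − [v_7].
As a 9×12 matrix over Z this has rank 8, with invariant factors (1,1,1,1,1,1,1,1).

From H_k ≅ ker(∂_k) / im(∂_{k+1}) we obtain:

  H_0: rank C_0 − rank ∂_1 = 9 − 8 = 1, and the invariant factors of ∂_1 are all 1, so H_0 = Z.
  H_1: rank ker ∂_1 − rank ∂_2 = (12 − 8) − 0 = 4, and there is no ∂_2, so H_1 = Z^4.

As a check, the Euler characteristic is 9 − 12 = -3, which agrees with 1 − 4 = -3.

Hence the Betti numbers are b_0 = 1, b_1 = 4.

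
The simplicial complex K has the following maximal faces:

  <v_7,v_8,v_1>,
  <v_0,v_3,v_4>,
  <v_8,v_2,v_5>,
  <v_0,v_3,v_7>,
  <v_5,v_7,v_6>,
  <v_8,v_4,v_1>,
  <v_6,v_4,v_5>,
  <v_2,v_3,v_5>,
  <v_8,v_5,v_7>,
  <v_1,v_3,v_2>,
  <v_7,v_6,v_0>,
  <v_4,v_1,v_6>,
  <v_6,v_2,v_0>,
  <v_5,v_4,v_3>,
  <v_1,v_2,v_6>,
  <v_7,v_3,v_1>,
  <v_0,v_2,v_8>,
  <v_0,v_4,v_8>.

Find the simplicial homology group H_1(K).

H_1 = Z^2.

Take the total order v_0 < v_1 < v_2 < v_3 < v_4 < v_5 < v_6 < v_7 < v_8 on the vertex set. Then K (dimension 2) consists of the simplices:

  0-simplices (9): [v_0], [v_1], [v_2], [v_3], [v_4], [v_5], [v_6], [v_7], [v_8]
  1-simplices (27): (27 of them)
  2-simplices (18): (18 of them)

Hence C_0 ≅ Z^9, C_1 ≅ Z^27, C_2 ≅ Z^18.

The boundary map ∂_1: C_1 → C_0 sends each edge [p,q] (with p < q) to q − p.
The resulting 9×27 matrix has rank 8, and its Smith normal form has invariant factors (1,1,1,1,1,1,1,1).

The boundary map ∂_2: C_2 → C_1 maps a triangle to the signed sum of its edges. For instance
  ∂[v_1,v_2,v_6] = [v_2,v_6] − [v_1,v_6] + [v_1,v_2],
  ∂[v_3,v_4,v_5] = [v_4,v_5] − [v_3,v_5] + [v_3,v_4].
As a 27×18 matrix over Z this has rank 17, with invariant factors (1,1,1,1,1,1,1,1,1,1,1,1,1,1,1,1,1).

Computing H_k = (kernel of ∂_k) / (image of ∂_{k+1}):

  H_1: rank ker ∂_1 − rank ∂_2 = (27 − 8) − 17 = 2, and the invariant factors of ∂_2 are all 1, so H_1 ≅ Z^2.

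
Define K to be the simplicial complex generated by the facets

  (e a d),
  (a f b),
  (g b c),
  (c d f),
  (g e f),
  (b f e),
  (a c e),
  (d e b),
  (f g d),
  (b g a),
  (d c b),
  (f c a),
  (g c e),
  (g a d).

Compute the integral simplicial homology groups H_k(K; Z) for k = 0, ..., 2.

K has 7 vertices, 21 edges, 14 triangles.
rank ∂_0 = 0, rank ∂_1 = 6 ⇒ b_0 = 7 − 0 − 6 = 1; all invariant factors of ∂_1 are 1 so no torsion. So H_0 = Z.
rank ∂_1 = 6, rank ∂_2 = 13 ⇒ b_1 = 21 − 6 − 13 = 2; all invariant factors of ∂_2 are 1 so no torsion. So H_1 = Z^2.
rank ∂_2 = 13, rank ∂_3 = 0 ⇒ b_2 = 14 − 13 − 0 = 1. So H_2 = Z.

H_0 ≅ Z,  H_1 ≅ Z^2,  H_2 ≅ Z.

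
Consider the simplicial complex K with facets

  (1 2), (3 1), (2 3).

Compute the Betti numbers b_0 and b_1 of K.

Take the total order 1 < 2 < 3 on the vertex set. Then K (dimension 1) consists of the simplices:

  0-simplices (3): [1], [2], [3]
  1-simplices (3): [1,2], [1,3], [2,3]

giving chain groups C_0 ≅ Z^3, C_1 ≅ Z^3.

∂_1: C_1 → C_0 maps an edge to its endpoints' difference, ∂[p,q] = q − p. For instance
  ∂[1,3] = [3] − [1].
The 3×3 boundary matrix has rank 2 and Smith normal form diag(1,1).

Computing H_k = (kernel of ∂_k) / (image of ∂_{k+1}):

  H_0: rank C_0 − rank ∂_1 = 3 − 2 = 1, and the invariant factors of ∂_1 are all 1, so H_0 = Z.
  H_1: rank ker ∂_1 − rank ∂_2 = (3 − 2) − 0 = 1, and there is no ∂_2, so H_1 = Z.

(K is a triangulation of the circle S^1.)

Hence the Betti numbers are b_0 = 1, b_1 = 1.

b_0 = 1, b_1 = 1.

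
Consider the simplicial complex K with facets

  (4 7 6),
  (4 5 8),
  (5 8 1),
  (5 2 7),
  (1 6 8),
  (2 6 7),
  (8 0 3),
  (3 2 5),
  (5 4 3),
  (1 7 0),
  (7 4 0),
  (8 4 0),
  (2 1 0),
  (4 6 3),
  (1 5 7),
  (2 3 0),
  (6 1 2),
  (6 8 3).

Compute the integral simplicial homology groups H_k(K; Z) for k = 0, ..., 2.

H_0 ≅ Z,  H_1 ≅ Z ⊕ Z/2Z,  H_2 = 0.

Order the vertices as 0 < 1 < 2 < 3 < 4 < 5 < 6 < 7 < 8. Listing each simplex with vertices in this order, K has dimension 2 with simplices:

  0-simplices (9): [0], [1], [2], [3], [4], [5], [6], [7], [8]
  1-simplices (27): (27 of them)
  2-simplices (18): [0,1,2], [0,1,7], [0,2,3], [0,3,8], [0,4,7], [0,4,8], [1,2,6], [1,5,7], [1,5,8], [1,6,8], [2,3,5], [2,5,7], [2,6,7], [3,4,5], [3,4,6], [3,6,8], [4,5,8], [4,6,7]

giving chain groups C_0 ≅ Z^9, C_1 ≅ Z^27, C_2 ≅ Z^18.

The boundary map ∂_1: C_1 → C_0 sends each edge [p,q] (with p < q) to q − p. For instance
  ∂[1,2] = [2] − [1].
The 9×27 boundary matrix has rank 8 and Smith normal form diag(1,1,1,1,1,1,1,1).

The boundary map ∂_2: C_2 → C_1 sends each 2-simplex [p,q,r] to [q,r] − [p,r] + [p,q]. For instance
  ∂[3,4,5] = [4,5] − [3,5] + [3,4],
  ∂[1,2,6] = [2,6] − [1,6] + [1,2].
This gives a 27×18 integer matrix of rank 18; reducing to Smith normal form yields diagonal entries (1,1,1,1,1,1,1,1,1,1,1,1,1,1,1,1,1,2).

From H_k ≅ ker(∂_k) / im(∂_{k+1}) we obtain:

  H_0: rank C_0 − rank ∂_1 = 9 − 8 = 1, and the invariant factors of ∂_1 are all 1, so H_0 ≅ Z.
  H_1: rank ker ∂_1 − rank ∂_2 = (27 − 8) − 18 = 1, and ∂_2 has invariant factor 2 > 1, so H_1 ≅ Z ⊕ Z/2Z.
  H_2: rank ker ∂_2 − rank ∂_3 = (18 − 18) − 0 = 0, and there is no ∂_3, so H_2 ≅ 0.

(K is a triangulation of the Klein bottle.)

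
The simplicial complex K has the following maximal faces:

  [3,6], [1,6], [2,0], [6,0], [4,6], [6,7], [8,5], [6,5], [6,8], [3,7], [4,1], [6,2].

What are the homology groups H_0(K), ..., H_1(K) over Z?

H_0 ≅ Z,  H_1 ≅ Z^4.

We work with the vertex ordering 0 < 1 < 2 < 3 < 4 < 5 < 6 < 7 < 8. The simplices of K, each written with vertices in increasing order, are:

  0-simplices (9): [0], [1], [2], [3], [4], [5], [6], [7], [8]
  1-simplices (12): [0,2], [0,6], [1,4], [1,6], [2,6], [3,6], [3,7], [4,6], [5,6], [5,8], [6,7], [6,8]

Hence C_0 ≅ Z^9, C_1 ≅ Z^12.

Boundary ∂_1: C_1 → C_0 maps an edge to its endpoints' difference, ∂[p,q] = q − p.
This gives a 9×12 integer matrix of rank 8; reducing to Smith normal form yields diagonal entries (1,1,1,1,1,1,1,1).

Reading off H_k = ker ∂_k / im ∂_{k+1}:

  H_0: rank C_0 − rank ∂_1 = 9 − 8 = 1, and the invariant factors of ∂_1 are all 1, so H_0 = Z.
  H_1: rank ker ∂_1 − rank ∂_2 = (12 − 8) − 0 = 4, and there is no ∂_2, so H_1 = Z^4.

(K is a triangulation of a wedge of 4 circles.)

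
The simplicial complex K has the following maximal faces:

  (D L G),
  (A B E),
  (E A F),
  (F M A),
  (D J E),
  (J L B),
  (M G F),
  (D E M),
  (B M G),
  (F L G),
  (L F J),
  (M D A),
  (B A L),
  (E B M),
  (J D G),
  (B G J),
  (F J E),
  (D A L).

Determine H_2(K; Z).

H_2 = 0.

We work with the vertex ordering A < B < D < E < F < G < J < L < M. The simplices of K, each written with vertices in increasing order, are:

  0-simplices (9): A, B, D, E, F, G, J, L, M
  1-simplices (27): AB, AD, AE, AF, AL, AM, BE, BG, BJ, BL, BM, DE, DG, DJ, DL, DM, EF, EJ, EM, FG, FJ, FL, FM, GJ, GL, GM, JL
  2-simplices (18): ABE, ABL, ADL, ADM, AEF, AFM, BEM, BGJ, BGM, BJL, DEJ, DEM, DGJ, DGL, EFJ, FGL, FGM, FJL

Hence C_0 ≅ Z^9, C_1 ≅ Z^27, C_2 ≅ Z^18.

Boundary ∂_1: C_1 → C_0 sends each edge [p,q] (with p < q) to q − p. For instance
  ∂AE = E − A.
As a 9×27 matrix over Z this has rank 8, with invariant factors (1,1,1,1,1,1,1,1).

∂_2: C_2 → C_1 maps a triangle to the signed sum of its edges. For instance
  ∂DGL = GL − DL + DG,
  ∂DGJ = GJ − DJ + DG.
As a 27×18 matrix over Z this has rank 18, with invariant factors (1,1,1,1,1,1,1,1,1,1,1,1,1,1,1,1,1,2).

Computing H_k = (kernel of ∂_k) / (image of ∂_{k+1}):

  H_2: rank ker ∂_2 − rank ∂_3 = (18 − 18) − 0 = 0, and there is no ∂_3, so H_2 = 0.

(K is a triangulation of the Klein bottle.)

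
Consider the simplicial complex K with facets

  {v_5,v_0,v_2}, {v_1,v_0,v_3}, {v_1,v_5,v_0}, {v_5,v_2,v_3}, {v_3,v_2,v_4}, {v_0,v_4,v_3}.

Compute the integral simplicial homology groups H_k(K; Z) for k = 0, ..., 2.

K has 6 vertices, 12 edges, 6 triangles.
rank ∂_0 = 0, rank ∂_1 = 5 ⇒ b_0 = 6 − 0 − 5 = 1; all invariant factors of ∂_1 are 1 so no torsion. So H_0 ≅ Z.
rank ∂_1 = 5, rank ∂_2 = 6 ⇒ b_1 = 12 − 5 − 6 = 1; all invariant factors of ∂_2 are 1 so no torsion. So H_1 ≅ Z.
rank ∂_2 = 6, rank ∂_3 = 0 ⇒ b_2 = 6 − 6 − 0 = 0. So H_2 ≅ 0.

H_0 ≅ Z,  H_1 ≅ Z,  H_2 = 0.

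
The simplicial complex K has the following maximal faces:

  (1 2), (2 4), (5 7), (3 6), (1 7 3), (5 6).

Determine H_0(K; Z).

H_0 = Z.

We work with the vertex ordering 1 < 2 < 3 < 4 < 5 < 6 < 7. The simplices of K, each written with vertices in increasing order, are:

  0-simplices (7): [1], [2], [3], [4], [5], [6], [7]
  1-simplices (8): [1,2], [1,3], [1,7], [2,4], [3,6], [3,7], [5,6], [5,7]
  2-simplices (1): [1,3,7]

so the chain groups are C_0 ≅ Z^7, C_1 ≅ Z^8, C_2 ≅ Z^1.

Boundary ∂_1: C_1 → C_0 is given by ∂[p,q] = [q] − [p].
This gives a 7×8 integer matrix of rank 6; reducing to Smith normal form yields diagonal entries (1,1,1,1,1,1).

The boundary map ∂_2: C_2 → C_1 sends each 2-simplex [p,q,r] to [q,r] − [p,r] + [p,q]. For instance
  ∂[1,3,7] = [3,7] − [1,7] + [1,3].
As a 8×1 matrix over Z this has rank 1, with invariant factors (1).

Reading off H_k = ker ∂_k / im ∂_{k+1}:

  H_0: rank C_0 − rank ∂_1 = 7 − 6 = 1, and the invariant factors of ∂_1 are all 1, so H_0 = Z.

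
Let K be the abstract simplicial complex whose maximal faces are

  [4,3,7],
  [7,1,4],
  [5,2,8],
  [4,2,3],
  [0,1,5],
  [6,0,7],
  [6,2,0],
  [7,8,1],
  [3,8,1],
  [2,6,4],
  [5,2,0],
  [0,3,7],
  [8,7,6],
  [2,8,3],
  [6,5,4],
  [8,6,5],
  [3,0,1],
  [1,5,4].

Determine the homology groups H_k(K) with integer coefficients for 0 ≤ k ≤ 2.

Order the vertices as 0 < 1 < 2 < 3 < 4 < 5 < 6 < 7 < 8. Listing each simplex with vertices in this order, K has dimension 2 with simplices:

  0-simplices (9): [0], [1], [2], [3], [4], [5], [6], [7], [8]
  1-simplices (27): (27 of them)
  2-simplices (18): [0,1,3], [0,1,5], [0,2,5], [0,2,6], [0,3,7], [0,6,7], [1,3,8], [1,4,5], [1,4,7], [1,7,8], [2,3,4], [2,3,8], [2,4,6], [2,5,8], [3,4,7], [4,5,6], [5,6,8], [6,7,8]

Hence C_0 ≅ Z^9, C_1 ≅ Z^27, C_2 ≅ Z^18.

∂_1: C_1 → C_0 maps an edge to its endpoints' difference, ∂[p,q] = q − p. For instance
  ∂[2,8] = [8] − [2].
The resulting 9×27 matrix has rank 8, and its Smith normal form has invariant factors (1,1,1,1,1,1,1,1).

Boundary ∂_2: C_2 → C_1 sends each 2-simplex [p,q,r] to [q,r] − [p,r] + [p,q]. For instance
  ∂[2,3,4] = [3,4] − [2,4] + [2,3],
  ∂[1,4,5] = [4,5] − [1,5] + [1,4].
This gives a 27×18 integer matrix of rank 18; reducing to Smith normal form yields diagonal entries (1,1,1,1,1,1,1,1,1,1,1,1,1,1,1,1,1,2).

From H_k ≅ ker(∂_k) / im(∂_{k+1}) we obtain:

  H_0: rank C_0 − rank ∂_1 = 9 − 8 = 1, and the invariant factors of ∂_1 are all 1, so H_0 = Z.
  H_1: rank ker ∂_1 − rank ∂_2 = (27 − 8) − 18 = 1, and ∂_2 has invariant factor 2 > 1, so H_1 = Z ⊕ Z/2.
  H_2: rank ker ∂_2 − rank ∂_3 = (18 − 18) − 0 = 0, and there is no ∂_3, so H_2 = 0.

(K is a triangulation of the Klein bottle.)

H_0 = Z,  H_1 = Z ⊕ Z/2,  H_2 = 0.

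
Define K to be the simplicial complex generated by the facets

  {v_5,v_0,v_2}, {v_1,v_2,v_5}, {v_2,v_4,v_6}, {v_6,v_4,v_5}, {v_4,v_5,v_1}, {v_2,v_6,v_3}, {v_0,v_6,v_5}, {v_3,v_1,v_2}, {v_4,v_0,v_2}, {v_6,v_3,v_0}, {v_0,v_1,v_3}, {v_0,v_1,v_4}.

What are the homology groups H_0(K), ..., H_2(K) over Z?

Order the vertices as v_0 < v_1 < v_2 < v_3 < v_4 < v_5 < v_6. Listing each simplex with vertices in this order, K has dimension 2 with simplices:

  0-simplices (7): [v_0], [v_1], [v_2], [v_3], [v_4], [v_5], [v_6]
  1-simplices (18): (18 of them)
  2-simplices (12): (12 of them)

giving chain groups C_0 ≅ Z^7, C_1 ≅ Z^18, C_2 ≅ Z^12.

Boundary ∂_1: C_1 → C_0 maps an edge to its endpoints' difference, ∂[p,q] = q − p.
This gives a 7×18 integer matrix of rank 6; reducing to Smith normal form yields diagonal entries (1,1,1,1,1,1).

Boundary ∂_2: C_2 → C_1 acts by ∂[p,q,r] = [q,r] − [p,r] + [p,q]. For instance
  ∂[v_0,v_1,v_4] = [v_1,v_4] − [v_0,v_4] + [v_0,v_1],
  ∂[v_0,v_2,v_4] = [v_2,v_4] − [v_0,v_4] + [v_0,v_2].
The 18×12 boundary matrix has rank 12 and Smith normal form diag(1,1,1,1,1,1,1,1,1,1,1,2).

From H_k ≅ ker(∂_k) / im(∂_{k+1}) we obtain:

  H_0: rank C_0 − rank ∂_1 = 7 − 6 = 1, and the invariant factors of ∂_1 are all 1, so H_0 = Z.
  H_1: rank ker ∂_1 − rank ∂_2 = (18 − 6) − 12 = 0, and ∂_2 has invariant factor 2 > 1, so H_1 = Z/2.
  H_2: rank ker ∂_2 − rank ∂_3 = (12 − 12) − 0 = 0, and there is no ∂_3, so H_2 = 0.

H_0 = Z,  H_1 = Z/2,  H_2 = 0.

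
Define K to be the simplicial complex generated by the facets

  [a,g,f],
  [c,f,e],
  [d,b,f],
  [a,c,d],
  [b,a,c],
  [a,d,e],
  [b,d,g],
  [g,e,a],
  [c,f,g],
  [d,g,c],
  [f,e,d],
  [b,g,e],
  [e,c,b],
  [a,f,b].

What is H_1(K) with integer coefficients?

K has 7 vertices, 21 edges, 14 triangles.
rank ∂_1 = 6, rank ∂_2 = 13 ⇒ b_1 = 21 − 6 − 13 = 2; all invariant factors of ∂_2 are 1 so no torsion. So H_1 = Z^2.

H_1 = Z^2.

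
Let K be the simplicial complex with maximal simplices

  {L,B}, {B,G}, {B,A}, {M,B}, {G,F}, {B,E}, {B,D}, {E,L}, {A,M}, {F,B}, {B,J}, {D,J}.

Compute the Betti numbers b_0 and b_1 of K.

b_0 = 1, b_1 = 4.

Fix the vertex order A < B < D < E < F < G < J < L < M and write every simplex with vertices in increasing order. Then dim K = 1 and the simplices of K are:

  0-simplices (9): A, B, D, E, F, G, J, L, M
  1-simplices (12): AB, AM, BD, BE, BF, BG, BJ, BL, BM, DJ, EL, FG

Hence C_0 ≅ Z^9, C_1 ≅ Z^12.

Boundary ∂_1: C_1 → C_0 maps an edge to its endpoints' difference, ∂[p,q] = q − p. For instance
  ∂BM = M − B.
The 9×12 boundary matrix has rank 8 and Smith normal form diag(1,1,1,1,1,1,1,1).

Now H_k = ker ∂_k / im ∂_{k+1}, so:

  H_0: rank C_0 − rank ∂_1 = 9 − 8 = 1, and the invariant factors of ∂_1 are all 1, so H_0 = Z.
  H_1: rank ker ∂_1 − rank ∂_2 = (12 − 8) − 0 = 4, and there is no ∂_2, so H_1 = Z^4.

As a check, the Euler characteristic is 9 − 12 = -3, which agrees with 1 − 4 = -3.

Hence the Betti numbers are b_0 = 1, b_1 = 4.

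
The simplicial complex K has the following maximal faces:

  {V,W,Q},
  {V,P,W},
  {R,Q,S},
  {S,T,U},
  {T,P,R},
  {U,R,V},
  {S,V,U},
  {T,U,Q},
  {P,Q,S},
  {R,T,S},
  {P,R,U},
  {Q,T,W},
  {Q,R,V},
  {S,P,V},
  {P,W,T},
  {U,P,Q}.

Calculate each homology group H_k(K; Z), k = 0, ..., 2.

Fix the vertex order P < Q < R < S < T < U < V < W and write every simplex with vertices in increasing order. Then dim K = 2 and the simplices of K are:

  0-simplices (8): P, Q, R, S, T, U, V, W
  1-simplices (24): PQ, PR, PS, PT, PU, PV, PW, QR, QS, QT, QU, QV, QW, RS, RT, RU, RV, ST, SU, SV, TU, TW, UV, VW
  2-simplices (16): PQS, PQU, PRT, PRU, PSV, PTW, PVW, QRS, QRV, QTU, QTW, QVW, RST, RUV, STU, SUV

giving chain groups C_0 ≅ Z^8, C_1 ≅ Z^24, C_2 ≅ Z^16.

The boundary map ∂_1: C_1 → C_0 sends each edge [p,q] (with p < q) to q − p.
As a 8×24 matrix over Z this has rank 7, with invariant factors (1,1,1,1,1,1,1).

Boundary ∂_2: C_2 → C_1 sends each 2-simplex [p,q,r] to [q,r] − [p,r] + [p,q]. For instance
  ∂PQS = QS − PS + PQ,
  ∂PRT = RT − PT + PR.
This gives a 24×16 integer matrix of rank 15; reducing to Smith normal form yields diagonal entries (1,1,1,1,1,1,1,1,1,1,1,1,1,1,1).

Reading off H_k = ker ∂_k / im ∂_{k+1}:

  H_0: rank C_0 − rank ∂_1 = 8 − 7 = 1, and the invariant factors of ∂_1 are all 1, so H_0 = Z.
  H_1: rank ker ∂_1 − rank ∂_2 = (24 − 7) − 15 = 2, and the invariant factors of ∂_2 are all 1, so H_1 = Z^2.
  H_2: rank ker ∂_2 − rank ∂_3 = (16 − 15) − 0 = 1, and there is no ∂_3, so H_2 = Z.

As a check, the Euler characteristic is 8 − 24 + 16 = 0, which agrees with 1 − 2 + 1 = 0.

H_0 ≅ Z,  H_1 ≅ Z^2,  H_2 ≅ Z.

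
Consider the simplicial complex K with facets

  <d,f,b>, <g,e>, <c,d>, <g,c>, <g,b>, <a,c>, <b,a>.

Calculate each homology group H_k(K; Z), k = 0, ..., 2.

Take the total order a < b < c < d < e < f < g on the vertex set. Then K (dimension 2) consists of the simplices:

  0-simplices (7): a, b, c, d, e, f, g
  1-simplices (9): ab, ac, bd, bf, bg, cd, cg, df, eg
  2-simplices (1): bdf

giving chain groups C_0 ≅ Z^7, C_1 ≅ Z^9, C_2 ≅ Z^1.

∂_1: C_1 → C_0 is given by ∂[p,q] = [q] − [p]. For instance
  ∂cd = d − c.
The resulting 7×9 matrix has rank 6, and its Smith normal form has invariant factors (1,1,1,1,1,1).

The boundary map ∂_2: C_2 → C_1 acts by ∂[p,q,r] = [q,r] − [p,r] + [p,q]. For instance
  ∂bdf = df − bf + bd.
This gives a 9×1 integer matrix of rank 1; reducing to Smith normal form yields diagonal entries (1).

From H_k ≅ ker(∂_k) / im(∂_{k+1}) we obtain:

  H_0: rank C_0 − rank ∂_1 = 7 − 6 = 1, and the invariant factors of ∂_1 are all 1, so H_0 ≅ Z.
  H_1: rank ker ∂_1 − rank ∂_2 = (9 − 6) − 1 = 2, and the invariant factors of ∂_2 are all 1, so H_1 ≅ Z^2.
  H_2: rank ker ∂_2 − rank ∂_3 = (1 − 1) − 0 = 0, and there is no ∂_3, so H_2 ≅ 0.

H_0 ≅ Z,  H_1 ≅ Z^2,  H_2 = 0.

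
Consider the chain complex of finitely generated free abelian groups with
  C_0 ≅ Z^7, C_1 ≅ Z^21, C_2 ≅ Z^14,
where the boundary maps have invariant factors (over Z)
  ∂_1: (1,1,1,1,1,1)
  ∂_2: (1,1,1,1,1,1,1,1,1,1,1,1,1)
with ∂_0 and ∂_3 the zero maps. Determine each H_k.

H_0: b_0 = 7 − 0 − 6 = 1; torsion from ∂_1 factors > 1: none. So H_0 ≅ Z.
H_1: b_1 = 21 − 6 − 13 = 2; torsion from ∂_2 factors > 1: none. So H_1 ≅ Z^2.
H_2: b_2 = 14 − 13 − 0 = 1; torsion from ∂_3 factors > 1: none. So H_2 ≅ Z.

H_0 ≅ Z,  H_1 ≅ Z^2,  H_2 ≅ Z.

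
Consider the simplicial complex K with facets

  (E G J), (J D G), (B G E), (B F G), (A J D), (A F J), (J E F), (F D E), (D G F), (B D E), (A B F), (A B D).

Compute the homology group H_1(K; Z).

H_1 ≅ Z/2.

We work with the vertex ordering A < B < D < E < F < G < J. The simplices of K, each written with vertices in increasing order, are:

  0-simplices (7): A, B, D, E, F, G, J
  1-simplices (18): AB, AD, AF, AJ, BD, BE, BF, BG, DE, DF, DG, DJ, EF, EG, EJ, FG, FJ, GJ
  2-simplices (12): ABD, ABF, ADJ, AFJ, BDE, BEG, BFG, DEF, DFG, DGJ, EFJ, EGJ

giving chain groups C_0 ≅ Z^7, C_1 ≅ Z^18, C_2 ≅ Z^12.

The boundary map ∂_1: C_1 → C_0 sends each edge [p,q] (with p < q) to q − p.
This gives a 7×18 integer matrix of rank 6; reducing to Smith normal form yields diagonal entries (1,1,1,1,1,1).

The boundary map ∂_2: C_2 → C_1 maps a triangle to the signed sum of its edges. For instance
  ∂ADJ = DJ − AJ + AD,
  ∂DFG = FG − DG + DF.
As a 18×12 matrix over Z this has rank 12, with invariant factors (1,1,1,1,1,1,1,1,1,1,1,2).

From H_k ≅ ker(∂_k) / im(∂_{k+1}) we obtain:

  H_1: rank ker ∂_1 − rank ∂_2 = (18 − 6) − 12 = 0, and ∂_2 has invariant factor 2 > 1, so H_1 = Z/2.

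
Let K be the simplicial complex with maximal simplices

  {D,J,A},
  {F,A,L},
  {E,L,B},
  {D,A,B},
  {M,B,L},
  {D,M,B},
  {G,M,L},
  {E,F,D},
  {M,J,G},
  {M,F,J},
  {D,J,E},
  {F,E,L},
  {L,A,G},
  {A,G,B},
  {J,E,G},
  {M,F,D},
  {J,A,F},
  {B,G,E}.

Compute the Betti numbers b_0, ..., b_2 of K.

b_0 = 1, b_1 = 1, b_2 = 0.

Fix the vertex order A < B < D < E < F < G < J < L < M and write every simplex with vertices in increasing order. Then dim K = 2 and the simplices of K are:

  0-simplices (9): A, B, D, E, F, G, J, L, M
  1-simplices (27): AB, AD, AF, AG, AJ, AL, BD, BE, BG, BL, BM, DE, DF, DJ, DM, EF, EG, EJ, EL, FJ, FL, FM, GJ, GL, GM, JM, LM
  2-simplices (18): ABD, ABG, ADJ, AFJ, AFL, AGL, BDM, BEG, BEL, BLM, DEF, DEJ, DFM, EFL, EGJ, FJM, GJM, GLM

so the chain groups are C_0 ≅ Z^9, C_1 ≅ Z^27, C_2 ≅ Z^18.

Boundary ∂_1: C_1 → C_0 maps an edge to its endpoints' difference, ∂[p,q] = q − p. For instance
  ∂DE = E − D.
The resulting 9×27 matrix has rank 8, and its Smith normal form has invariant factors (1,1,1,1,1,1,1,1).

The boundary map ∂_2: C_2 → C_1 maps a triangle to the signed sum of its edges. For instance
  ∂EFL = FL − EL + EF,
  ∂ADJ = DJ − AJ + AD.
As a 27×18 matrix over Z this has rank 18, with invariant factors (1,1,1,1,1,1,1,1,1,1,1,1,1,1,1,1,1,2).

Reading off H_k = ker ∂_k / im ∂_{k+1}:

  H_0: rank C_0 − rank ∂_1 = 9 − 8 = 1, and the invariant factors of ∂_1 are all 1, so H_0 = Z.
  H_1: rank ker ∂_1 − rank ∂_2 = (27 − 8) − 18 = 1, and ∂_2 has invariant factor 2 > 1, so H_1 = Z ⊕ Z/2.
  H_2: rank ker ∂_2 − rank ∂_3 = (18 − 18) − 0 = 0, and there is no ∂_3, so H_2 = 0.

Hence the Betti numbers are b_0 = 1, b_1 = 1, b_2 = 0.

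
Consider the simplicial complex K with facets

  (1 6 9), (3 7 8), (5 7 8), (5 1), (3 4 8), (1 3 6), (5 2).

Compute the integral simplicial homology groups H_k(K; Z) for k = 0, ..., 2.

H_0 = Z,  H_1 = Z,  H_2 = 0.

Take the total order 1 < 2 < 3 < 4 < 5 < 6 < 7 < 8 < 9 on the vertex set. Then K (dimension 2) consists of the simplices:

  0-simplices (9): [1], [2], [3], [4], [5], [6], [7], [8], [9]
  1-simplices (14): [1,3], [1,5], [1,6], [1,9], [2,5], [3,4], [3,6], [3,7], [3,8], [4,8], [5,7], [5,8], [6,9], [7,8]
  2-simplices (5): [1,3,6], [1,6,9], [3,4,8], [3,7,8], [5,7,8]

so the chain groups are C_0 ≅ Z^9, C_1 ≅ Z^14, C_2 ≅ Z^5.

The boundary map ∂_1: C_1 → C_0 is given by ∂[p,q] = [q] − [p]. For instance
  ∂[5,8] = [8] − [5].
This gives a 9×14 integer matrix of rank 8; reducing to Smith normal form yields diagonal entries (1,1,1,1,1,1,1,1).

The boundary map ∂_2: C_2 → C_1 acts by ∂[p,q,r] = [q,r] − [p,r] + [p,q]. For instance
  ∂[3,7,8] = [7,8] − [3,8] + [3,7],
  ∂[5,7,8] = [7,8] − [5,8] + [5,7].
The 14×5 boundary matrix has rank 5 and Smith normal form diag(1,1,1,1,1).

From H_k ≅ ker(∂_k) / im(∂_{k+1}) we obtain:

  H_0: rank C_0 − rank ∂_1 = 9 − 8 = 1, and the invariant factors of ∂_1 are all 1, so H_0 ≅ Z.
  H_1: rank ker ∂_1 − rank ∂_2 = (14 − 8) − 5 = 1, and the invariant factors of ∂_2 are all 1, so H_1 ≅ Z.
  H_2: rank ker ∂_2 − rank ∂_3 = (5 − 5) − 0 = 0, and there is no ∂_3, so H_2 ≅ 0.

As a check, the Euler characteristic is 9 − 14 + 5 = 0, which agrees with 1 − 1 + 0 = 0.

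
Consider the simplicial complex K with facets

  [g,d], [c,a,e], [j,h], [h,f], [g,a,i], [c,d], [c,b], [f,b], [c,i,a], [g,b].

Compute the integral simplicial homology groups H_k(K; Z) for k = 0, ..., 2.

We work with the vertex ordering a < b < c < d < e < f < g < h < i < j. The simplices of K, each written with vertices in increasing order, are:

  0-simplices (10): a, b, c, d, e, f, g, h, i, j
  1-simplices (14): ac, ae, ag, ai, bc, bf, bg, cd, ce, ci, dg, fh, gi, hj
  2-simplices (3): ace, aci, agi

giving chain groups C_0 ≅ Z^10, C_1 ≅ Z^14, C_2 ≅ Z^3.

∂_1: C_1 → C_0 is given by ∂[p,q] = [q] − [p]. For instance
  ∂ci = i − c.
This gives a 10×14 integer matrix of rank 9; reducing to Smith normal form yields diagonal entries (1,1,1,1,1,1,1,1,1).

The boundary map ∂_2: C_2 → C_1 sends each 2-simplex [p,q,r] to [q,r] − [p,r] + [p,q]. For instance
  ∂ace = ce − ae + ac,
  ∂aci = ci − ai + ac.
The 14×3 boundary matrix has rank 3 and Smith normal form diag(1,1,1).

Reading off H_k = ker ∂_k / im ∂_{k+1}:

  H_0: rank C_0 − rank ∂_1 = 10 − 9 = 1, and the invariant factors of ∂_1 are all 1, so H_0 ≅ Z.
  H_1: rank ker ∂_1 − rank ∂_2 = (14 − 9) − 3 = 2, and the invariant factors of ∂_2 are all 1, so H_1 ≅ Z^2.
  H_2: rank ker ∂_2 − rank ∂_3 = (3 − 3) − 0 = 0, and there is no ∂_3, so H_2 ≅ 0.

H_0 = Z,  H_1 = Z^2,  H_2 = 0.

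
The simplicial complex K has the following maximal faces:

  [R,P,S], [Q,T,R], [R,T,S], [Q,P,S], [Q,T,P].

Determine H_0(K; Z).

H_0 = Z.

We work with the vertex ordering P < Q < R < S < T. The simplices of K, each written with vertices in increasing order, are:

  0-simplices (5): P, Q, R, S, T
  1-simplices (10): PQ, PR, PS, PT, QR, QS, QT, RS, RT, ST
  2-simplices (5): PQS, PQT, PRS, QRT, RST

giving chain groups C_0 ≅ Z^5, C_1 ≅ Z^10, C_2 ≅ Z^5.

∂_1: C_1 → C_0 sends each edge [p,q] (with p < q) to q − p.
The 5×10 boundary matrix has rank 4 and Smith normal form diag(1,1,1,1).

The boundary map ∂_2: C_2 → C_1 maps a triangle to the signed sum of its edges. For instance
  ∂PQT = QT − PT + PQ,
  ∂QRT = RT − QT + QR.
This gives a 10×5 integer matrix of rank 5; reducing to Smith normal form yields diagonal entries (1,1,1,1,1).

Now H_k = ker ∂_k / im ∂_{k+1}, so:

  H_0: rank C_0 − rank ∂_1 = 5 − 4 = 1, and the invariant factors of ∂_1 are all 1, so H_0 ≅ Z.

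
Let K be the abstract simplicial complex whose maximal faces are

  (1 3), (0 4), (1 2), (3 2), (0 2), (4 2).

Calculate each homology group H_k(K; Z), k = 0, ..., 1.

H_0 = Z,  H_1 = Z^2.

K has 5 vertices, 6 edges.
rank ∂_0 = 0, rank ∂_1 = 4 ⇒ b_0 = 5 − 0 − 4 = 1; all invariant factors of ∂_1 are 1 so no torsion. So H_0 = Z.
rank ∂_1 = 4, rank ∂_2 = 0 ⇒ b_1 = 6 − 4 − 0 = 2. So H_1 = Z^2.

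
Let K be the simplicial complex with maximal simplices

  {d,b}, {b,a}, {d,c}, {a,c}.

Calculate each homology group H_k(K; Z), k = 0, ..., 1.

H_0 = Z,  H_1 = Z.

We work with the vertex ordering a < b < c < d. The simplices of K, each written with vertices in increasing order, are:

  0-simplices (4): a, b, c, d
  1-simplices (4): ab, ac, bd, cd

Hence C_0 ≅ Z^4, C_1 ≅ Z^4.

The boundary map ∂_1: C_1 → C_0 maps an edge to its endpoints' difference, ∂[p,q] = q − p.
The 4×4 boundary matrix has rank 3 and Smith normal form diag(1,1,1).

From H_k ≅ ker(∂_k) / im(∂_{k+1}) we obtain:

  H_0: rank C_0 − rank ∂_1 = 4 − 3 = 1, and the invariant factors of ∂_1 are all 1, so H_0 = Z.
  H_1: rank ker ∂_1 − rank ∂_2 = (4 − 3) − 0 = 1, and there is no ∂_2, so H_1 = Z.

As a check, the Euler characteristic is 4 − 4 = 0, which agrees with 1 − 1 = 0.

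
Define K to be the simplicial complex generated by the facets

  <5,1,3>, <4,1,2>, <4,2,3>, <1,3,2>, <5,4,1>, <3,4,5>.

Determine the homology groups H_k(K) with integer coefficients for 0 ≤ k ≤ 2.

Order the vertices as 1 < 2 < 3 < 4 < 5. Listing each simplex with vertices in this order, K has dimension 2 with simplices:

  0-simplices (5): [1], [2], [3], [4], [5]
  1-simplices (9): [1,2], [1,3], [1,4], [1,5], [2,3], [2,4], [3,4], [3,5], [4,5]
  2-simplices (6): [1,2,3], [1,2,4], [1,3,5], [1,4,5], [2,3,4], [3,4,5]

so the chain groups are C_0 ≅ Z^5, C_1 ≅ Z^9, C_2 ≅ Z^6.

The boundary map ∂_1: C_1 → C_0 sends each edge [p,q] (with p < q) to q − p.
This gives a 5×9 integer matrix of rank 4; reducing to Smith normal form yields diagonal entries (1,1,1,1).

Boundary ∂_2: C_2 → C_1 maps a triangle to the signed sum of its edges. For instance
  ∂[1,2,4] = [2,4] − [1,4] + [1,2],
  ∂[3,4,5] = [4,5] − [3,5] + [3,4].
The 9×6 boundary matrix has rank 5 and Smith normal form diag(1,1,1,1,1).

Computing H_k = (kernel of ∂_k) / (image of ∂_{k+1}):

  H_0: rank C_0 − rank ∂_1 = 5 − 4 = 1, and the invariant factors of ∂_1 are all 1, so H_0 = Z.
  H_1: rank ker ∂_1 − rank ∂_2 = (9 − 4) − 5 = 0, and the invariant factors of ∂_2 are all 1, so H_1 = 0.
  H_2: rank ker ∂_2 − rank ∂_3 = (6 − 5) − 0 = 1, and there is no ∂_3, so H_2 = Z.

As a check, the Euler characteristic is 5 − 9 + 6 = 2, which agrees with 1 − 0 + 1 = 2.

H_0 = Z,  H_1 = 0,  H_2 = Z.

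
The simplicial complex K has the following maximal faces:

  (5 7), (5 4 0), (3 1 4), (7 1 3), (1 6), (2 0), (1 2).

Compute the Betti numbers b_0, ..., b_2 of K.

b_0 = 1, b_1 = 2, b_2 = 0.

Fix the vertex order 0 < 1 < 2 < 3 < 4 < 5 < 6 < 7 and write every simplex with vertices in increasing order. Then dim K = 2 and the simplices of K are:

  0-simplices (8): [0], [1], [2], [3], [4], [5], [6], [7]
  1-simplices (12): [0,2], [0,4], [0,5], [1,2], [1,3], [1,4], [1,6], [1,7], [3,4], [3,7], [4,5], [5,7]
  2-simplices (3): [0,4,5], [1,3,4], [1,3,7]

so the chain groups are C_0 ≅ Z^8, C_1 ≅ Z^12, C_2 ≅ Z^3.

∂_1: C_1 → C_0 maps an edge to its endpoints' difference, ∂[p,q] = q − p.
The resulting 8×12 matrix has rank 7, and its Smith normal form has invariant factors (1,1,1,1,1,1,1).

The boundary map ∂_2: C_2 → C_1 sends each 2-simplex [p,q,r] to [q,r] − [p,r] + [p,q]. For instance
  ∂[1,3,7] = [3,7] − [1,7] + [1,3],
  ∂[0,4,5] = [4,5] − [0,5] + [0,4].
The resulting 12×3 matrix has rank 3, and its Smith normal form has invariant factors (1,1,1).

Reading off H_k = ker ∂_k / im ∂_{k+1}:

  H_0: rank C_0 − rank ∂_1 = 8 − 7 = 1, and the invariant factors of ∂_1 are all 1, so H_0 = Z.
  H_1: rank ker ∂_1 − rank ∂_2 = (12 − 7) − 3 = 2, and the invariant factors of ∂_2 are all 1, so H_1 = Z^2.
  H_2: rank ker ∂_2 − rank ∂_3 = (3 − 3) − 0 = 0, and there is no ∂_3, so H_2 = 0.

As a check, the Euler characteristic is 8 − 12 + 3 = -1, which agrees with 1 − 2 + 0 = -1.

Hence the Betti numbers are b_0 = 1, b_1 = 2, b_2 = 0.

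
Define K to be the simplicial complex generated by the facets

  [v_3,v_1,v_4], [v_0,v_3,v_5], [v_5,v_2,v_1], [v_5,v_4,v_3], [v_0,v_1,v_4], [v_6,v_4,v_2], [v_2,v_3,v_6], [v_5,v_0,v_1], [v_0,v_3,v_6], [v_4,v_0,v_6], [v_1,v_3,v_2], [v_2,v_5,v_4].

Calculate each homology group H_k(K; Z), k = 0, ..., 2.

H_0 = Z,  H_1 = Z/2,  H_2 = 0.

Order the vertices as v_0 < v_1 < v_2 < v_3 < v_4 < v_5 < v_6. Listing each simplex with vertices in this order, K has dimension 2 with simplices:

  0-simplices (7): [v_0], [v_1], [v_2], [v_3], [v_4], [v_5], [v_6]
  1-simplices (18): (18 of them)
  2-simplices (12): (12 of them)

Hence C_0 ≅ Z^7, C_1 ≅ Z^18, C_2 ≅ Z^12.

The boundary map ∂_1: C_1 → C_0 maps an edge to its endpoints' difference, ∂[p,q] = q − p. For instance
  ∂[v_0,v_4] = [v_4] − [v_0].
This gives a 7×18 integer matrix of rank 6; reducing to Smith normal form yields diagonal entries (1,1,1,1,1,1).

The boundary map ∂_2: C_2 → C_1 sends each 2-simplex [p,q,r] to [q,r] − [p,r] + [p,q]. For instance
  ∂[v_0,v_1,v_4] = [v_1,v_4] − [v_0,v_4] + [v_0,v_1],
  ∂[v_2,v_4,v_5] = [v_4,v_5] − [v_2,v_5] + [v_2,v_4].
The 18×12 boundary matrix has rank 12 and Smith normal form diag(1,1,1,1,1,1,1,1,1,1,1,2).

Reading off H_k = ker ∂_k / im ∂_{k+1}:

  H_0: rank C_0 − rank ∂_1 = 7 − 6 = 1, and the invariant factors of ∂_1 are all 1, so H_0 ≅ Z.
  H_1: rank ker ∂_1 − rank ∂_2 = (18 − 6) − 12 = 0, and ∂_2 has invariant factor 2 > 1, so H_1 ≅ Z/2.
  H_2: rank ker ∂_2 − rank ∂_3 = (12 − 12) − 0 = 0, and there is no ∂_3, so H_2 ≅ 0.

As a check, the Euler characteristic is 7 − 18 + 12 = 1, which agrees with 1 − 0 + 0 = 1.
(K is a triangulation of the real projective plane RP^2.)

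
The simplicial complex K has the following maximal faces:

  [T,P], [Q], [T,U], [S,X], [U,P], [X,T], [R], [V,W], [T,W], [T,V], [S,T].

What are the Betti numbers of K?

b_0 = 3, b_1 = 3.

Take the total order P < Q < R < S < T < U < V < W < X on the vertex set. Then K (dimension 1) consists of the simplices:

  0-simplices (9): P, Q, R, S, T, U, V, W, X
  1-simplices (9): PT, PU, ST, SX, TU, TV, TW, TX, VW

Hence C_0 ≅ Z^9, C_1 ≅ Z^9.

The boundary map ∂_1: C_1 → C_0 maps an edge to its endpoints' difference, ∂[p,q] = q − p. For instance
  ∂TV = V − T.
As a 9×9 matrix over Z this has rank 6, with invariant factors (1,1,1,1,1,1).

From H_k ≅ ker(∂_k) / im(∂_{k+1}) we obtain:

  H_0: rank C_0 − rank ∂_1 = 9 − 6 = 3, and the invariant factors of ∂_1 are all 1, so H_0 = Z^3.
  H_1: rank ker ∂_1 − rank ∂_2 = (9 − 6) − 0 = 3, and there is no ∂_2, so H_1 = Z^3.

As a check, the Euler characteristic is 9 − 9 = 0, which agrees with 3 − 3 = 0.

Hence the Betti numbers are b_0 = 3, b_1 = 3.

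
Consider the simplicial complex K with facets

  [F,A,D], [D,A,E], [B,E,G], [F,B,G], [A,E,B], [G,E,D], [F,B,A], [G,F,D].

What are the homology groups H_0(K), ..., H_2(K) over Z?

H_0 ≅ Z,  H_1 = 0,  H_2 ≅ Z.

Take the total order A < B < D < E < F < G on the vertex set. Then K (dimension 2) consists of the simplices:

  0-simplices (6): A, B, D, E, F, G
  1-simplices (12): AB, AD, AE, AF, BE, BF, BG, DE, DF, DG, EG, FG
  2-simplices (8): ABE, ABF, ADE, ADF, BEG, BFG, DEG, DFG

Hence C_0 ≅ Z^6, C_1 ≅ Z^12, C_2 ≅ Z^8.

Boundary ∂_1: C_1 → C_0 is given by ∂[p,q] = [q] − [p]. For instance
  ∂DF = F − D.
The resulting 6×12 matrix has rank 5, and its Smith normal form has invariant factors (1,1,1,1,1).

∂_2: C_2 → C_1 maps a triangle to the signed sum of its edges. For instance
  ∂BEG = EG − BG + BE,
  ∂ADE = DE − AE + AD.
The resulting 12×8 matrix has rank 7, and its Smith normal form has invariant factors (1,1,1,1,1,1,1).

Now H_k = ker ∂_k / im ∂_{k+1}, so:

  H_0: rank C_0 − rank ∂_1 = 6 − 5 = 1, and the invariant factors of ∂_1 are all 1, so H_0 ≅ Z.
  H_1: rank ker ∂_1 − rank ∂_2 = (12 − 5) − 7 = 0, and the invariant factors of ∂_2 are all 1, so H_1 ≅ 0.
  H_2: rank ker ∂_2 − rank ∂_3 = (8 − 7) − 0 = 1, and there is no ∂_3, so H_2 ≅ Z.

As a check, the Euler characteristic is 6 − 12 + 8 = 2, which agrees with 1 − 0 + 1 = 2.
(K is a triangulation of the 2-sphere S^2.)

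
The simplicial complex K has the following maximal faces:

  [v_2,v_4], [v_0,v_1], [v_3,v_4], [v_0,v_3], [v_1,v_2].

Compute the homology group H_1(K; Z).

Fix the vertex order v_0 < v_1 < v_2 < v_3 < v_4 and write every simplex with vertices in increasing order. Then dim K = 1 and the simplices of K are:

  0-simplices (5): [v_0], [v_1], [v_2], [v_3], [v_4]
  1-simplices (5): [v_0,v_1], [v_0,v_3], [v_1,v_2], [v_2,v_4], [v_3,v_4]

Hence C_0 ≅ Z^5, C_1 ≅ Z^5.

∂_1: C_1 → C_0 is given by ∂[p,q] = [q] − [p]. For instance
  ∂[v_1,v_2] = [v_2] − [v_1].
This gives a 5×5 integer matrix of rank 4; reducing to Smith normal form yields diagonal entries (1,1,1,1).

Computing H_k = (kernel of ∂_k) / (image of ∂_{k+1}):

  H_1: rank ker ∂_1 − rank ∂_2 = (5 − 4) − 0 = 1, and there is no ∂_2, so H_1 = Z.

H_1 ≅ Z.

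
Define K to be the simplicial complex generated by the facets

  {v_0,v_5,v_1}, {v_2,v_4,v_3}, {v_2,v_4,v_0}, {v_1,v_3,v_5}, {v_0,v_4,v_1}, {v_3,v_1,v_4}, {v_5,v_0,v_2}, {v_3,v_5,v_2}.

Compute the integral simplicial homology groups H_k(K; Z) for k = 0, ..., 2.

K has 6 vertices, 12 edges, 8 triangles.
rank ∂_0 = 0, rank ∂_1 = 5 ⇒ b_0 = 6 − 0 − 5 = 1; all invariant factors of ∂_1 are 1 so no torsion. So H_0 = Z.
rank ∂_1 = 5, rank ∂_2 = 7 ⇒ b_1 = 12 − 5 − 7 = 0; all invariant factors of ∂_2 are 1 so no torsion. So H_1 = 0.
rank ∂_2 = 7, rank ∂_3 = 0 ⇒ b_2 = 8 − 7 − 0 = 1. So H_2 = Z.

H_0 = Z,  H_1 = 0,  H_2 = Z.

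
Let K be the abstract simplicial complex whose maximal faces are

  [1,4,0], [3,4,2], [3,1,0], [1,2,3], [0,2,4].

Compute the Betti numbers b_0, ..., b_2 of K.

b_0 = 1, b_1 = 1, b_2 = 0.

Fix the vertex order 0 < 1 < 2 < 3 < 4 and write every simplex with vertices in increasing order. Then dim K = 2 and the simplices of K are:

  0-simplices (5): [0], [1], [2], [3], [4]
  1-simplices (10): [0,1], [0,2], [0,3], [0,4], [1,2], [1,3], [1,4], [2,3], [2,4], [3,4]
  2-simplices (5): [0,1,3], [0,1,4], [0,2,4], [1,2,3], [2,3,4]

Hence C_0 ≅ Z^5, C_1 ≅ Z^10, C_2 ≅ Z^5.

Boundary ∂_1: C_1 → C_0 maps an edge to its endpoints' difference, ∂[p,q] = q − p.
The resulting 5×10 matrix has rank 4, and its Smith normal form has invariant factors (1,1,1,1).

Boundary ∂_2: C_2 → C_1 maps a triangle to the signed sum of its edges. For instance
  ∂[0,1,4] = [1,4] − [0,4] + [0,1],
  ∂[2,3,4] = [3,4] − [2,4] + [2,3].
The 10×5 boundary matrix has rank 5 and Smith normal form diag(1,1,1,1,1).

Reading off H_k = ker ∂_k / im ∂_{k+1}:

  H_0: rank C_0 − rank ∂_1 = 5 − 4 = 1, and the invariant factors of ∂_1 are all 1, so H_0 ≅ Z.
  H_1: rank ker ∂_1 − rank ∂_2 = (10 − 4) − 5 = 1, and the invariant factors of ∂_2 are all 1, so H_1 ≅ Z.
  H_2: rank ker ∂_2 − rank ∂_3 = (5 − 5) − 0 = 0, and there is no ∂_3, so H_2 ≅ 0.

(K is a triangulation of the Möbius band.)

Hence the Betti numbers are b_0 = 1, b_1 = 1, b_2 = 0.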